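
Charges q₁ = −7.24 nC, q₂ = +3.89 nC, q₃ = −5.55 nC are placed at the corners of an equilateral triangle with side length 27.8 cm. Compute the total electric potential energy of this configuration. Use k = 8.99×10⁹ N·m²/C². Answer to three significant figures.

The assembly work is the sum of pairwise potential energies, U = Σ_{i<j} kqᵢqⱼ/rᵢⱼ.
All three pair separations equal the side length, 0.278 m.
U = (-9.11×10⁻⁷) + (1.30×10⁻⁶) + (-6.98×10⁻⁷) = -3.10×10⁻⁷ J.

-3.10×10⁻⁷ J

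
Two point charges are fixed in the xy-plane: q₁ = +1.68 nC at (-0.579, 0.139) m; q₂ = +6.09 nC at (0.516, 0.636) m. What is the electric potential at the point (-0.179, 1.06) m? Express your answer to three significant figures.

Electric potential is a scalar, so the contributions from each charge add algebraically: V = Σ kqᵢ/rᵢ.
Distances from the field point to each charge: r₁ = 1.00 m, r₂ = 0.814 m.
V = k[(1.68×10⁻⁹)/(1.00) + (6.09×10⁻⁹)/(0.814)] = 82.3 V.

82.3 V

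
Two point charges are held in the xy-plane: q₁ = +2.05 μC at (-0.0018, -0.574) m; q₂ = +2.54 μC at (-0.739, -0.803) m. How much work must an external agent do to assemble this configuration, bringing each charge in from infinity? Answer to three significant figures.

0.0606 J

The work to assemble the configuration equals its total potential energy, U = Σ kqᵢqⱼ/rᵢⱼ over all pairs.
Pair separations: r₁₂ = 0.772 m.
U = (0.0606) = 0.0606 J.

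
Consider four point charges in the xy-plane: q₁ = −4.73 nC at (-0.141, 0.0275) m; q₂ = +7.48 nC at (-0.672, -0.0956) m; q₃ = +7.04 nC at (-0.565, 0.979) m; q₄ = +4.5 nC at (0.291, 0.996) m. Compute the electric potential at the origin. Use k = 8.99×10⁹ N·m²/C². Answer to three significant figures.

The total potential is the scalar sum of each charge's contribution, V = Σ kqᵢ/rᵢ.
Distances from the field point to each charge: r₁ = 0.144 m, r₂ = 0.679 m, r₃ = 1.13 m, r₄ = 1.04 m.
V = k[(-4.73×10⁻⁹)/(0.144) + (7.48×10⁻⁹)/(0.679) + (7.04×10⁻⁹)/(1.13) + (4.50×10⁻⁹)/(1.04)] = -102 V.

-102 V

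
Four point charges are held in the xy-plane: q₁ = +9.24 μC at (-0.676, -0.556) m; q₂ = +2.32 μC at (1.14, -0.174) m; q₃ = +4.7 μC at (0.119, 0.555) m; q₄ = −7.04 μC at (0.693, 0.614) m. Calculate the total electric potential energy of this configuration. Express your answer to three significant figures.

The assembly work is the sum of pairwise potential energies, U = Σ_{i<j} kqᵢqⱼ/rᵢⱼ.
Pair separations: r₁₂ = 1.86 m, r₁₃ = 1.37 m, r₁₄ = 1.80 m, r₂₃ = 1.25 m, r₂₄ = 0.906 m, r₃₄ = 0.577 m.
Summing all 6 pair terms gives U = -0.535 J.

-0.535 J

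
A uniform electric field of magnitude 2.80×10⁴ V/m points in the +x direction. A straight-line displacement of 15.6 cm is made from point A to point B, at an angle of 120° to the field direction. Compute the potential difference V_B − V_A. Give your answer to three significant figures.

Only the component of displacement along E changes the potential: ΔV = −E·d·cosθ.
ΔV = −(2.80×10⁴ V/m)(0.156 m)cos120° = 2180 V.

2180 V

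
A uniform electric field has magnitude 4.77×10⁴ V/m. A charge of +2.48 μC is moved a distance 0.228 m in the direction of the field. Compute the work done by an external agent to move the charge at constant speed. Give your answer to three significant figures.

-0.0270 J

The potential change for a displacement 0.228 m in the direction of the field is ΔV = −Ed = -1.09×10⁴ V.
W_ext = qΔV = -0.0270 J.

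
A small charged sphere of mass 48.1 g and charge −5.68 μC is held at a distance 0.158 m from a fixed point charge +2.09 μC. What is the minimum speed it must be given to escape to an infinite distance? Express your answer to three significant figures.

To just escape, total mechanical energy must reach zero at infinity: ½mv²_min + U = 0, so ½mv²_min = −U = |kQq|/r.
|U| = |kQq|/r = (8.99×10⁹ N·m²/C²)(2.09×10⁻⁶)(5.68×10⁻⁶)/(0.158) = 0.675 J.
v_min = √(2|U|/m) = √(2·0.675/0.0481) = 5.30 m/s.

5.30 m/s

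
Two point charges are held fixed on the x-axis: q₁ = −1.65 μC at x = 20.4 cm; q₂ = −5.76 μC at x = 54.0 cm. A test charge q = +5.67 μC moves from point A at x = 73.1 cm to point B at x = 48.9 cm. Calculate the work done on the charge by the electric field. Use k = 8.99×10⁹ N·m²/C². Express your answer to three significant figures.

The work done by the electric force is W_field = −ΔU = −q(V_B − V_A) = q(V_A − V_B).
At A: distances to the source charges are 0.527 m, 0.191 m; V_A = Σ kqᵢ/rᵢ = -2.99×10⁵ V.
At B: distances to the source charges are 0.285 m, 0.0510 m; V_B = Σ kqᵢ/rᵢ = -1.07×10⁶ V.
ΔV = V_B − V_A = -7.68×10⁵ V.
W_field = −qΔV = −(5.67×10⁻⁶ C)(-7.68×10⁵ V) = 4.36 J.

4.36 J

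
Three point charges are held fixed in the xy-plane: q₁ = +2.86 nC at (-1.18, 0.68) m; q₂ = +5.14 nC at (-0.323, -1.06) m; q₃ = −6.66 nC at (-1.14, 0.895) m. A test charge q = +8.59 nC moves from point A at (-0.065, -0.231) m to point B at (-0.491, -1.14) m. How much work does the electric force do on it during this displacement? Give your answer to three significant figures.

-1.73×10⁻⁶ J

The work done by the electric force is W_field = −ΔU = −q(V_B − V_A) = q(V_A − V_B).
At A: distances to the source charges are 1.44 m, 0.868 m, 1.56 m; V_A = Σ kqᵢ/rᵢ = 32.6 V.
At B: distances to the source charges are 1.95 m, 0.186 m, 2.14 m; V_B = Σ kqᵢ/rᵢ = 234 V.
ΔV = V_B − V_A = 201 V.
W_field = −qΔV = −(8.59×10⁻⁹ C)(201 V) = -1.73×10⁻⁶ J.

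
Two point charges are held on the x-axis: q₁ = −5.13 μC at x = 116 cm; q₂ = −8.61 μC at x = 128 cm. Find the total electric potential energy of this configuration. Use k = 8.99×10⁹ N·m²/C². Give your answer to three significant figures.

The work to assemble the configuration equals its total potential energy, U = Σ kqᵢqⱼ/rᵢⱼ over all pairs.
Pair separations: r₁₂ = 0.120 m.
U = (3.31) = 3.31 J.

3.31 J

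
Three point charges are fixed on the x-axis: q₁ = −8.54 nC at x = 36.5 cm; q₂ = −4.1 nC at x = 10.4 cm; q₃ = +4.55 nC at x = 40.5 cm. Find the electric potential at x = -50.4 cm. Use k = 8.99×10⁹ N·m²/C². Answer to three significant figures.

Electric potential is a scalar, so the contributions from each charge add algebraically: V = Σ kqᵢ/rᵢ.
Distances from the field point to each charge: r₁ = 0.869 m, r₂ = 0.608 m, r₃ = 0.909 m.
V = k[(-8.54×10⁻⁹)/(0.869) + (-4.10×10⁻⁹)/(0.608) + (4.55×10⁻⁹)/(0.909)] = -104 V.

-104 V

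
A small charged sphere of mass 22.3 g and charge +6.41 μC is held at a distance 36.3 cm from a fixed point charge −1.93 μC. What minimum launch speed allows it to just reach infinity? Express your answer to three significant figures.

To just escape, total mechanical energy must reach zero at infinity: ½mv²_min + U = 0, so ½mv²_min = −U = |kQq|/r.
|U| = |kQq|/r = (8.99×10⁹ N·m²/C²)(1.93×10⁻⁶)(6.41×10⁻⁶)/(0.363) = 0.306 J.
v_min = √(2|U|/m) = √(2·0.306/0.0223) = 5.24 m/s.

5.24 m/s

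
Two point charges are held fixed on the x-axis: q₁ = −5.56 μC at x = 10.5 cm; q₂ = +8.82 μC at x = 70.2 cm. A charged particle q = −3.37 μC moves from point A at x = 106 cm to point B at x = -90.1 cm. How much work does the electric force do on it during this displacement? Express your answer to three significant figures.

-0.571 J

The work done by the electric force is W_field = −ΔU = −q(V_B − V_A) = q(V_A − V_B).
At A: distances to the source charges are 0.955 m, 0.358 m; V_A = Σ kqᵢ/rᵢ = 1.69×10⁵ V.
At B: distances to the source charges are 1.01 m, 1.60 m; V_B = Σ kqᵢ/rᵢ = -222 V.
ΔV = V_B − V_A = -1.69×10⁵ V.
W_field = −qΔV = −(-3.37×10⁻⁶ C)(-1.69×10⁵ V) = -0.571 J.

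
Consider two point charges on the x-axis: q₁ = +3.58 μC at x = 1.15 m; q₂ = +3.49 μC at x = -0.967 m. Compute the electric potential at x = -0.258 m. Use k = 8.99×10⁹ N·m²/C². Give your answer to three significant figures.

6.71×10⁴ V

Electric potential is a scalar, so the contributions from each charge add algebraically: V = Σ kqᵢ/rᵢ.
Distances from the field point to each charge: r₁ = 1.41 m, r₂ = 0.709 m.
V = k[(3.58×10⁻⁶)/(1.41) + (3.49×10⁻⁶)/(0.709)] = 6.71×10⁴ V.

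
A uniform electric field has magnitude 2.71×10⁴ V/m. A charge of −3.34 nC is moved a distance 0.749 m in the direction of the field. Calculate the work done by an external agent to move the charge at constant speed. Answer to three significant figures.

6.78×10⁻⁵ J

The potential change for a displacement 0.749 m in the direction of the field is ΔV = −Ed = -2.03×10⁴ V.
W_ext = qΔV = 6.78×10⁻⁵ J.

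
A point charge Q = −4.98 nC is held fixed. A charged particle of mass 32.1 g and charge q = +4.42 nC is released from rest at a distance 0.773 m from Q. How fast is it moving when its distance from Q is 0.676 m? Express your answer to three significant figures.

Only the electrostatic force acts, so mechanical energy is conserved: ½mv² = U₁ − U₂ = kQq(1/r₁ − 1/r₂).
U₁ − U₂ = (8.99×10⁹ N·m²/C²)(-4.98×10⁻⁹ C)(4.42×10⁻⁹ C)(1/0.773 − 1/0.676) = 3.67×10⁻⁸ J.
v = √(2·3.67×10⁻⁸/0.0321) = 1.51×10⁻³ m/s.

1.51×10⁻³ m/s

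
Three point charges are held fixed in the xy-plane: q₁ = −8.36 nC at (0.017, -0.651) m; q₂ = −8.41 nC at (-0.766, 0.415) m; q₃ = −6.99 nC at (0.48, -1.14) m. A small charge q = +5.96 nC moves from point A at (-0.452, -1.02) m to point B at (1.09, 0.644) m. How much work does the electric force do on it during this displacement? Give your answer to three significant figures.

The work done by the electric force is W_field = −ΔU = −q(V_B − V_A) = q(V_A − V_B).
At A: distances to the source charges are 0.597 m, 1.47 m, 0.940 m; V_A = Σ kqᵢ/rᵢ = -244 V.
At B: distances to the source charges are 1.68 m, 1.87 m, 1.89 m; V_B = Σ kqᵢ/rᵢ = -118 V.
ΔV = V_B − V_A = 126 V.
W_field = −qΔV = −(5.96×10⁻⁹ C)(126 V) = -7.50×10⁻⁷ J.

-7.50×10⁻⁷ J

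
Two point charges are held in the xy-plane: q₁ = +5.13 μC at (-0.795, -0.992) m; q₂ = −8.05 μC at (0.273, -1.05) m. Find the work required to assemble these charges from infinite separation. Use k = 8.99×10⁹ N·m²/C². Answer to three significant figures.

-0.347 J

The assembly work is the sum of pairwise potential energies, U = Σ_{i<j} kqᵢqⱼ/rᵢⱼ.
Pair separations: r₁₂ = 1.07 m.
U = (-0.347) = -0.347 J.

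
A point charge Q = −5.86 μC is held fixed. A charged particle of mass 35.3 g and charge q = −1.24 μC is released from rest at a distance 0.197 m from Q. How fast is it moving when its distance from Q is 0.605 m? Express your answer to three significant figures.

3.56 m/s

Only the electrostatic force acts, so mechanical energy is conserved: ½mv² = U₁ − U₂ = kQq(1/r₁ − 1/r₂).
U₁ − U₂ = (8.99×10⁹ N·m²/C²)(-5.86×10⁻⁶ C)(-1.24×10⁻⁶ C)(1/0.197 − 1/0.605) = 0.224 J.
v = √(2·0.224/0.0353) = 3.56 m/s.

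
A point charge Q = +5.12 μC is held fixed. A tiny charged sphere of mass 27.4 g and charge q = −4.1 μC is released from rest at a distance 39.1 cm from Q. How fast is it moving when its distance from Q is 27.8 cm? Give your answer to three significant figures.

Only the electrostatic force acts, so mechanical energy is conserved: ½mv² = U₁ − U₂ = kQq(1/r₁ − 1/r₂).
U₁ − U₂ = (8.99×10⁹ N·m²/C²)(5.12×10⁻⁶ C)(-4.10×10⁻⁶ C)(1/0.391 − 1/0.278) = 0.196 J.
v = √(2·0.196/0.0274) = 3.78 m/s.

3.78 m/s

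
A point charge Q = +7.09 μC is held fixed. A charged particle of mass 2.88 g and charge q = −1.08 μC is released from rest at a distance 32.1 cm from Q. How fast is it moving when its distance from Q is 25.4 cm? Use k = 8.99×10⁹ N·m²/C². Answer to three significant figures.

Only the electrostatic force acts, so mechanical energy is conserved: ½mv² = U₁ − U₂ = kQq(1/r₁ − 1/r₂).
U₁ − U₂ = (8.99×10⁹ N·m²/C²)(7.09×10⁻⁶ C)(-1.08×10⁻⁶ C)(1/0.321 − 1/0.254) = 0.0566 J.
v = √(2·0.0566/2.88×10⁻³) = 6.27 m/s.

6.27 m/s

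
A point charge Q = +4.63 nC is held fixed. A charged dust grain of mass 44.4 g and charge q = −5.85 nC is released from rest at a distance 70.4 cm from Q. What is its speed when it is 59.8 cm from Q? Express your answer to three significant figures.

1.66×10⁻³ m/s

Only the electrostatic force acts, so mechanical energy is conserved: ½mv² = U₁ − U₂ = kQq(1/r₁ − 1/r₂).
U₁ − U₂ = (8.99×10⁹ N·m²/C²)(4.63×10⁻⁹ C)(-5.85×10⁻⁹ C)(1/0.704 − 1/0.598) = 6.13×10⁻⁸ J.
v = √(2·6.13×10⁻⁸/0.0444) = 1.66×10⁻³ m/s.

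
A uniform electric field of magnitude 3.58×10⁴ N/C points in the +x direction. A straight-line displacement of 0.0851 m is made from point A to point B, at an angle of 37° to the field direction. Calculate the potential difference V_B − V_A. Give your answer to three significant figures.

-2430 V

Only the component of displacement along E changes the potential: ΔV = −E·d·cosθ.
ΔV = −(3.58×10⁴ V/m)(0.0851 m)cos37° = -2430 V.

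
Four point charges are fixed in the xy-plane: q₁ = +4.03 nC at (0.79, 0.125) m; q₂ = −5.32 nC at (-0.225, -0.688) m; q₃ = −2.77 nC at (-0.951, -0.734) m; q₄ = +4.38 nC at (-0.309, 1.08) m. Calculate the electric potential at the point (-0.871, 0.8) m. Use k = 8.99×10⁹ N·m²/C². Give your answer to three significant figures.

The total potential is the scalar sum of each charge's contribution, V = Σ kqᵢ/rᵢ.
Distances from the field point to each charge: r₁ = 1.79 m, r₂ = 1.62 m, r₃ = 1.54 m, r₄ = 0.628 m.
V = k[(4.03×10⁻⁹)/(1.79) + (-5.32×10⁻⁹)/(1.62) + (-2.77×10⁻⁹)/(1.54) + (4.38×10⁻⁹)/(0.628)] = 37.2 V.

37.2 V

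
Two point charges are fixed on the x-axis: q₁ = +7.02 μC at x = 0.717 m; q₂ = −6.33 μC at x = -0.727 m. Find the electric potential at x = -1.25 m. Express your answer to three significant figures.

-7.67×10⁴ V

The total potential is the scalar sum of each charge's contribution, V = Σ kqᵢ/rᵢ.
Distances from the field point to each charge: r₁ = 1.97 m, r₂ = 0.523 m.
V = k[(7.02×10⁻⁶)/(1.97) + (-6.33×10⁻⁶)/(0.523)] = -7.67×10⁴ V.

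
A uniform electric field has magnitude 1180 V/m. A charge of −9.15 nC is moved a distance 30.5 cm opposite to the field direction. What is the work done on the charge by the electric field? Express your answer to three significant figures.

3.29×10⁻⁶ J

The potential change for a displacement 30.5 cm opposite to the field direction is ΔV = +Ed = 360 V.
W_field = −qΔV = 3.29×10⁻⁶ J.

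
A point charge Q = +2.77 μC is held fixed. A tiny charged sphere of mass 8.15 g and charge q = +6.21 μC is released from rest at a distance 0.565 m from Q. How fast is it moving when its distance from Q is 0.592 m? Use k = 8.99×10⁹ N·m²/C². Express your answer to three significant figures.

1.75 m/s

Only the electrostatic force acts, so mechanical energy is conserved: ½mv² = U₁ − U₂ = kQq(1/r₁ − 1/r₂).
U₁ − U₂ = (8.99×10⁹ N·m²/C²)(2.77×10⁻⁶ C)(6.21×10⁻⁶ C)(1/0.565 − 1/0.592) = 0.0125 J.
v = √(2·0.0125/8.15×10⁻³) = 1.75 m/s.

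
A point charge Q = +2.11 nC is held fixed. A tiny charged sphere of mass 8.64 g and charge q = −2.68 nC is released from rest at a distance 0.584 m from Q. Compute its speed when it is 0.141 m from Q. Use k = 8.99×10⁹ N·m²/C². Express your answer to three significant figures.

Only the electrostatic force acts, so mechanical energy is conserved: ½mv² = U₁ − U₂ = kQq(1/r₁ − 1/r₂).
U₁ − U₂ = (8.99×10⁹ N·m²/C²)(2.11×10⁻⁹ C)(-2.68×10⁻⁹ C)(1/0.584 − 1/0.141) = 2.73×10⁻⁷ J.
v = √(2·2.73×10⁻⁷/8.64×10⁻³) = 7.96×10⁻³ m/s.

7.96×10⁻³ m/s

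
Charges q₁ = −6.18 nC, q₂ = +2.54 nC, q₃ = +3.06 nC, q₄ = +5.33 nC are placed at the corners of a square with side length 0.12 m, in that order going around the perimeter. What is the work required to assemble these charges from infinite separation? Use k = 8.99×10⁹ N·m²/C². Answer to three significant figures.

The work to assemble the configuration equals its total potential energy, U = Σ kqᵢqⱼ/rᵢⱼ over all pairs.
The four side pairs have separation 0.120 m and the two diagonal pairs 0.170 m.
Summing all 6 pair terms gives U = -2.12×10⁻⁶ J.

-2.12×10⁻⁶ J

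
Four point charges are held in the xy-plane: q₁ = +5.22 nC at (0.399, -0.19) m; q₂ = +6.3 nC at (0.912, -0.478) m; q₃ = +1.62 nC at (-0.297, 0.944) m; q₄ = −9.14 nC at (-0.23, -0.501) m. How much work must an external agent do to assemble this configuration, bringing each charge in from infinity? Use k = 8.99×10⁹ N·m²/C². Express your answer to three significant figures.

-5.48×10⁻⁷ J

The work to assemble the configuration equals its total potential energy, U = Σ kqᵢqⱼ/rᵢⱼ over all pairs.
Pair separations: r₁₂ = 0.588 m, r₁₃ = 1.33 m, r₁₄ = 0.702 m, r₂₃ = 1.87 m, r₂₄ = 1.14 m, r₃₄ = 1.45 m.
Summing all 6 pair terms gives U = -5.48×10⁻⁷ J.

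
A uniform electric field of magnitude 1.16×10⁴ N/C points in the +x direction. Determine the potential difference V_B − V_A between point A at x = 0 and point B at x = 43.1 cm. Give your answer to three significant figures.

-5000 V

In a uniform field, potential decreases in the direction of E: V_B − V_A = −E·Δx.
V_B − V_A = −(1.16×10⁴ V/m)(0.431 m) = -5000 V.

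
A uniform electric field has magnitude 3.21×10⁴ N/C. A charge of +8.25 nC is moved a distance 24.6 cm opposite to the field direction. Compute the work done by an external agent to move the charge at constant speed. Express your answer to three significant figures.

6.51×10⁻⁵ J

The potential change for a displacement 24.6 cm opposite to the field direction is ΔV = +Ed = 7900 V.
W_ext = qΔV = 6.51×10⁻⁵ J.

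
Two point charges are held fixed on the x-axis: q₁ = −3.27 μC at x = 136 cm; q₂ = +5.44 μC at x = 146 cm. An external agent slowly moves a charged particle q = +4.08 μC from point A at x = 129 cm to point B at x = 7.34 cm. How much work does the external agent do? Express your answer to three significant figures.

0.590 J

For quasistatic motion the external work equals the change in potential energy: W_ext = qΔV = q(V_B − V_A).
At A: distances to the source charges are 0.0700 m, 0.170 m; V_A = Σ kqᵢ/rᵢ = -1.32×10⁵ V.
At B: distances to the source charges are 1.29 m, 1.39 m; V_B = Σ kqᵢ/rᵢ = 1.24×10⁴ V.
ΔV = V_B − V_A = 1.45×10⁵ V.
W_ext = qΔV = (4.08×10⁻⁶ C)(1.45×10⁵ V) = 0.590 J.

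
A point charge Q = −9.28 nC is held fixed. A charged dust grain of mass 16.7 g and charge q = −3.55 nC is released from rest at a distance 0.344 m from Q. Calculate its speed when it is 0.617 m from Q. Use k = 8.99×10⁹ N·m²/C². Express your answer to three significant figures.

Only the electrostatic force acts, so mechanical energy is conserved: ½mv² = U₁ − U₂ = kQq(1/r₁ − 1/r₂).
U₁ − U₂ = (8.99×10⁹ N·m²/C²)(-9.28×10⁻⁹ C)(-3.55×10⁻⁹ C)(1/0.344 − 1/0.617) = 3.81×10⁻⁷ J.
v = √(2·3.81×10⁻⁷/0.0167) = 6.75×10⁻³ m/s.

6.75×10⁻³ m/s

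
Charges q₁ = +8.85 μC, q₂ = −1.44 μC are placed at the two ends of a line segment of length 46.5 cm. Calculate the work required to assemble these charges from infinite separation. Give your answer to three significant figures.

-0.246 J

The assembly work is the sum of pairwise potential energies, U = Σ_{i<j} kqᵢqⱼ/rᵢⱼ.
The separation is r = 0.465 m.
U = (-0.246) = -0.246 J.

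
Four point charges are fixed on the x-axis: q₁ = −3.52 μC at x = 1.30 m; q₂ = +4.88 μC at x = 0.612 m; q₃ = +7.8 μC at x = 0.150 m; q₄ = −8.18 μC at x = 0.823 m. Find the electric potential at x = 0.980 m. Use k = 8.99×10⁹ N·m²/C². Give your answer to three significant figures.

-3.64×10⁵ V

Electric potential is a scalar, so the contributions from each charge add algebraically: V = Σ kqᵢ/rᵢ.
Distances from the field point to each charge: r₁ = 0.320 m, r₂ = 0.368 m, r₃ = 0.830 m, r₄ = 0.157 m.
V = k[(-3.52×10⁻⁶)/(0.320) + (4.88×10⁻⁶)/(0.368) + (7.80×10⁻⁶)/(0.830) + (-8.18×10⁻⁶)/(0.157)] = -3.64×10⁵ V.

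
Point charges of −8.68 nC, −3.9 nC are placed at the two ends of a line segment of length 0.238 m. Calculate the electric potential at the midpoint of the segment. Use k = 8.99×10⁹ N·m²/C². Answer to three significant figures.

Electric potential is a scalar, so the contributions from each charge add algebraically: V = Σ kqᵢ/rᵢ.
Each charge is 0.119 m from the midpoint.
V = k[(-8.68×10⁻⁹)/(0.119) + (-3.90×10⁻⁹)/(0.119)] = -950 V.

-950 V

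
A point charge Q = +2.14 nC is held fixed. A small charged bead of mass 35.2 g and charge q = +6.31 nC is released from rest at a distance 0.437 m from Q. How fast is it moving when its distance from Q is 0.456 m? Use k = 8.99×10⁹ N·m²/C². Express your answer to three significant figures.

Only the electrostatic force acts, so mechanical energy is conserved: ½mv² = U₁ − U₂ = kQq(1/r₁ − 1/r₂).
U₁ − U₂ = (8.99×10⁹ N·m²/C²)(2.14×10⁻⁹ C)(6.31×10⁻⁹ C)(1/0.437 − 1/0.456) = 1.16×10⁻⁸ J.
v = √(2·1.16×10⁻⁸/0.0352) = 8.11×10⁻⁴ m/s.

8.11×10⁻⁴ m/s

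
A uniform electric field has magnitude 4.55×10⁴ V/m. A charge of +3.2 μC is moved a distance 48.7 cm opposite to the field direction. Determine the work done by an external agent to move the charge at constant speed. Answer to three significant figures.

0.0709 J

The potential change for a displacement 48.7 cm opposite to the field direction is ΔV = +Ed = 2.22×10⁴ V.
W_ext = qΔV = 0.0709 J.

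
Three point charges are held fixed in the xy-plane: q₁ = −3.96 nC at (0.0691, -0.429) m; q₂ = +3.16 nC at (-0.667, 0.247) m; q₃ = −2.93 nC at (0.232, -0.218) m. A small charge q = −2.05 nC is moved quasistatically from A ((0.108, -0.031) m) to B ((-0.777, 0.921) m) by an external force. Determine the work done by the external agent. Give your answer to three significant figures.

For quasistatic motion the external work equals the change in potential energy: W_ext = qΔV = q(V_B − V_A).
At A: distances to the source charges are 0.400 m, 0.823 m, 0.224 m; V_A = Σ kqᵢ/rᵢ = -172 V.
At B: distances to the source charges are 1.59 m, 0.683 m, 1.52 m; V_B = Σ kqᵢ/rᵢ = 1.94 V.
ΔV = V_B − V_A = 174 V.
W_ext = qΔV = (-2.05×10⁻⁹ C)(174 V) = -3.56×10⁻⁷ J.

-3.56×10⁻⁷ J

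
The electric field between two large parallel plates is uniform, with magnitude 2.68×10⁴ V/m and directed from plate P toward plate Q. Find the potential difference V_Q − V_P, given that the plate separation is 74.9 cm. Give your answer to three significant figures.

In a uniform field, potential decreases in the direction of E: ΔV = −E·d for a displacement d parallel to E.
Going from P to Q is a displacement of 74.9 cm along the field, so V_Q − V_P = −Ed = -2.01×10⁴ V.

-2.01×10⁴ V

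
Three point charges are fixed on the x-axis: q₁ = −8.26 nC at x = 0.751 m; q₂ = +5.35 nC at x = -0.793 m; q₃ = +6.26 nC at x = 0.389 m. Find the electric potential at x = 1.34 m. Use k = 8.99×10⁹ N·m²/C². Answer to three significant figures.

Electric potential is a scalar, so the contributions from each charge add algebraically: V = Σ kqᵢ/rᵢ.
Distances from the field point to each charge: r₁ = 0.589 m, r₂ = 2.13 m, r₃ = 0.951 m.
V = k[(-8.26×10⁻⁹)/(0.589) + (5.35×10⁻⁹)/(2.13) + (6.26×10⁻⁹)/(0.951)] = -44.3 V.

-44.3 V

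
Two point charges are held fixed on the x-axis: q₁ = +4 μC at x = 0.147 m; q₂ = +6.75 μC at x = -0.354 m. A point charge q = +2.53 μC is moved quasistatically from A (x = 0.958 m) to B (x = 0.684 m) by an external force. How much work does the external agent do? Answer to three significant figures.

0.0881 J

For quasistatic motion the external work equals the change in potential energy: W_ext = qΔV = q(V_B − V_A).
At A: distances to the source charges are 0.811 m, 1.31 m; V_A = Σ kqᵢ/rᵢ = 9.06×10⁴ V.
At B: distances to the source charges are 0.537 m, 1.04 m; V_B = Σ kqᵢ/rᵢ = 1.25×10⁵ V.
ΔV = V_B − V_A = 3.48×10⁴ V.
W_ext = qΔV = (2.53×10⁻⁶ C)(3.48×10⁴ V) = 0.0881 J.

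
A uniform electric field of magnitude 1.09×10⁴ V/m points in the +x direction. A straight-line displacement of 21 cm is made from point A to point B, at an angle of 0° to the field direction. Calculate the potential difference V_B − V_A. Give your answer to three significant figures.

-2290 V

Only the component of displacement along E changes the potential: ΔV = −E·d·cosθ.
ΔV = −(1.09×10⁴ V/m)(0.210 m)cos0° = -2290 V.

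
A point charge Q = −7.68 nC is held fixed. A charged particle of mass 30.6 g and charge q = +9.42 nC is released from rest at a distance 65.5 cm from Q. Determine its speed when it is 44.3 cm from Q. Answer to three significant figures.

Only the electrostatic force acts, so mechanical energy is conserved: ½mv² = U₁ − U₂ = kQq(1/r₁ − 1/r₂).
U₁ − U₂ = (8.99×10⁹ N·m²/C²)(-7.68×10⁻⁹ C)(9.42×10⁻⁹ C)(1/0.655 − 1/0.443) = 4.75×10⁻⁷ J.
v = √(2·4.75×10⁻⁷/0.0306) = 5.57×10⁻³ m/s.

5.57×10⁻³ m/s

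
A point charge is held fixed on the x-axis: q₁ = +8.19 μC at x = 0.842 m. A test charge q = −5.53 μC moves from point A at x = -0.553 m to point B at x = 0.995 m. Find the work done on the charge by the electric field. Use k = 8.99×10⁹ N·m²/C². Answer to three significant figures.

The work done by the electric force is W_field = −ΔU = −q(V_B − V_A) = q(V_A − V_B).
At A: distance to the source charge is 1.40 m; V_A = kq₁/r = 5.28×10⁴ V.
At B: distance to the source charge is 0.153 m; V_B = kq₁/r = 4.81×10⁵ V.
ΔV = V_B − V_A = 4.28×10⁵ V.
W_field = −qΔV = −(-5.53×10⁻⁶ C)(4.28×10⁵ V) = 2.37 J.

2.37 J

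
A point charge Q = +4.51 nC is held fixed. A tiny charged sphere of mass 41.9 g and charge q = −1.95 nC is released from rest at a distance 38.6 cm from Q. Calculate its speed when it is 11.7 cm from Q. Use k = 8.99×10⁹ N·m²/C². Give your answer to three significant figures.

4.74×10⁻³ m/s

Only the electrostatic force acts, so mechanical energy is conserved: ½mv² = U₁ − U₂ = kQq(1/r₁ − 1/r₂).
U₁ − U₂ = (8.99×10⁹ N·m²/C²)(4.51×10⁻⁹ C)(-1.95×10⁻⁹ C)(1/0.386 − 1/0.117) = 4.71×10⁻⁷ J.
v = √(2·4.71×10⁻⁷/0.0419) = 4.74×10⁻³ m/s.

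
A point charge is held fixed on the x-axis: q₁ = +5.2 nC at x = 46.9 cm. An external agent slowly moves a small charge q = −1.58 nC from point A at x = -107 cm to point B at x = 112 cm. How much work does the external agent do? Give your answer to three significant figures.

For quasistatic motion the external work equals the change in potential energy: W_ext = qΔV = q(V_B − V_A).
At A: distance to the source charge is 1.54 m; V_A = kq₁/r = 30.4 V.
At B: distance to the source charge is 0.651 m; V_B = kq₁/r = 71.8 V.
ΔV = V_B − V_A = 41.4 V.
W_ext = qΔV = (-1.58×10⁻⁹ C)(41.4 V) = -6.55×10⁻⁸ J.

-6.55×10⁻⁸ J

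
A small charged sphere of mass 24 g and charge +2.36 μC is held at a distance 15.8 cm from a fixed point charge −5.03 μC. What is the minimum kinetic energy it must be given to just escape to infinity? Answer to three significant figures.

To just escape, total mechanical energy must reach zero at infinity: ½mv²_min + U = 0, so ½mv²_min = −U = |kQq|/r.
|U| = |kQq|/r = (8.99×10⁹ N·m²/C²)(5.03×10⁻⁶)(2.36×10⁻⁶)/(0.158) = 0.675 J.

0.675 J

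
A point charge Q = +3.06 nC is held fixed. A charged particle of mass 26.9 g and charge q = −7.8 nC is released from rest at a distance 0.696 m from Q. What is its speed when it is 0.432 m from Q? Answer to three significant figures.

3.74×10⁻³ m/s

Only the electrostatic force acts, so mechanical energy is conserved: ½mv² = U₁ − U₂ = kQq(1/r₁ − 1/r₂).
U₁ − U₂ = (8.99×10⁹ N·m²/C²)(3.06×10⁻⁹ C)(-7.80×10⁻⁹ C)(1/0.696 − 1/0.432) = 1.88×10⁻⁷ J.
v = √(2·1.88×10⁻⁷/0.0269) = 3.74×10⁻³ m/s.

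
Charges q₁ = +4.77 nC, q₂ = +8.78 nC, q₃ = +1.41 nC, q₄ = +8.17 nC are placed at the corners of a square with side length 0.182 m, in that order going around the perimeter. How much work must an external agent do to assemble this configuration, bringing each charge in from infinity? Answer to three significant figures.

The work to assemble the configuration equals its total potential energy, U = Σ kqᵢqⱼ/rᵢⱼ over all pairs.
The four side pairs have separation 0.182 m and the two diagonal pairs 0.257 m.
Summing all 6 pair terms gives U = 7.91×10⁻⁶ J.

7.91×10⁻⁶ J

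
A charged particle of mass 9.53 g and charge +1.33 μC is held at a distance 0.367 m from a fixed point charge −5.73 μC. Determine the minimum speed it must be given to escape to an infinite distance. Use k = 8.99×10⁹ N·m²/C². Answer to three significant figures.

6.26 m/s

To just escape, total mechanical energy must reach zero at infinity: ½mv²_min + U = 0, so ½mv²_min = −U = |kQq|/r.
|U| = |kQq|/r = (8.99×10⁹ N·m²/C²)(5.73×10⁻⁶)(1.33×10⁻⁶)/(0.367) = 0.187 J.
v_min = √(2|U|/m) = √(2·0.187/9.53×10⁻³) = 6.26 m/s.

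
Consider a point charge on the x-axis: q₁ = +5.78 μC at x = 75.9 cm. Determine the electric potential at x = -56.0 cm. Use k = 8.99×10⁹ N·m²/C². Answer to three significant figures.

3.94×10⁴ V

Electric potential is a scalar, so the contributions from each charge add algebraically: V = Σ kqᵢ/rᵢ.
V = k[(5.78×10⁻⁶)/(1.32)] = 3.94×10⁴ V.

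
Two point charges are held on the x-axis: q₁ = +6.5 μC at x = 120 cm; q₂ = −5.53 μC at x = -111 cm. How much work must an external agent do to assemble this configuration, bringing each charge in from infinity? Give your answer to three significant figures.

-0.140 J

The work to assemble the configuration equals its total potential energy, U = Σ kqᵢqⱼ/rᵢⱼ over all pairs.
Pair separations: r₁₂ = 2.31 m.
U = (-0.140) = -0.140 J.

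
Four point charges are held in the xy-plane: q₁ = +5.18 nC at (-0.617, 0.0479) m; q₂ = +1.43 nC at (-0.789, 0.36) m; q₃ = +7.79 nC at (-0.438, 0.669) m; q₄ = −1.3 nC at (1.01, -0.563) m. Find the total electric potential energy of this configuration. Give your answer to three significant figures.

8.71×10⁻⁷ J

The work to assemble the configuration equals its total potential energy, U = Σ kqᵢqⱼ/rᵢⱼ over all pairs.
Pair separations: r₁₂ = 0.356 m, r₁₃ = 0.646 m, r₁₄ = 1.74 m, r₂₃ = 0.468 m, r₂₄ = 2.02 m, r₃₄ = 1.90 m.
Summing all 6 pair terms gives U = 8.71×10⁻⁷ J.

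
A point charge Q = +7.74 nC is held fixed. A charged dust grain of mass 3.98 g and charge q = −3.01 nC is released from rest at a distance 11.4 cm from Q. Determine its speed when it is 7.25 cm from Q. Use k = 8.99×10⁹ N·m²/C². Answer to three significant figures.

0.0230 m/s

Only the electrostatic force acts, so mechanical energy is conserved: ½mv² = U₁ − U₂ = kQq(1/r₁ − 1/r₂).
U₁ − U₂ = (8.99×10⁹ N·m²/C²)(7.74×10⁻⁹ C)(-3.01×10⁻⁹ C)(1/0.114 − 1/0.0725) = 1.05×10⁻⁶ J.
v = √(2·1.05×10⁻⁶/3.98×10⁻³) = 0.0230 m/s.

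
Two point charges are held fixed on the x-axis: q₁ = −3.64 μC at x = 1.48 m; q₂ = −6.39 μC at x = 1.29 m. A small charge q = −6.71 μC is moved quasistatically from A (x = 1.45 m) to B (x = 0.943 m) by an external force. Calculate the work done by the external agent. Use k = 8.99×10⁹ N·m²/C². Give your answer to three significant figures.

-8.21 J

For quasistatic motion the external work equals the change in potential energy: W_ext = qΔV = q(V_B − V_A).
At A: distances to the source charges are 0.0300 m, 0.160 m; V_A = Σ kqᵢ/rᵢ = -1.45×10⁶ V.
At B: distances to the source charges are 0.537 m, 0.347 m; V_B = Σ kqᵢ/rᵢ = -2.26×10⁵ V.
ΔV = V_B − V_A = 1.22×10⁶ V.
W_ext = qΔV = (-6.71×10⁻⁶ C)(1.22×10⁶ V) = -8.21 J.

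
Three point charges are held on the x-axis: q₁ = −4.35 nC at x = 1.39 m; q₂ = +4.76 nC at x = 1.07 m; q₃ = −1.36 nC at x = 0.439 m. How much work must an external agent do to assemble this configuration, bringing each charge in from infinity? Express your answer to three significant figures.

-6.18×10⁻⁷ J

The work to assemble the configuration equals its total potential energy, U = Σ kqᵢqⱼ/rᵢⱼ over all pairs.
Pair separations: r₁₂ = 0.320 m, r₁₃ = 0.951 m, r₂₃ = 0.631 m.
U = (-5.82×10⁻⁷) + (5.59×10⁻⁸) + (-9.22×10⁻⁸) = -6.18×10⁻⁷ J.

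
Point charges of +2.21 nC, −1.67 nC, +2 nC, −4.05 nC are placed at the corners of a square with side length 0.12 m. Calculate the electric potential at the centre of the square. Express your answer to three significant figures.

The total potential is the scalar sum of each charge's contribution, V = Σ kqᵢ/rᵢ.
The distance from each corner to the centre is a√2/2 = 0.0849 m.
V = k[(2.21×10⁻⁹)/(0.0849) + (-1.67×10⁻⁹)/(0.0849) + (2.00×10⁻⁹)/(0.0849) + (-4.05×10⁻⁹)/(0.0849)] = -160 V.

-160 V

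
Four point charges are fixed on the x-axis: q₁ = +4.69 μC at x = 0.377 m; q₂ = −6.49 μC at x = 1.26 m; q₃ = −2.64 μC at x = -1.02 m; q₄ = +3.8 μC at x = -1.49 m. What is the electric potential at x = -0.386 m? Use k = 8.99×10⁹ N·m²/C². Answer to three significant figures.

1.33×10⁴ V

The total potential is the scalar sum of each charge's contribution, V = Σ kqᵢ/rᵢ.
Distances from the field point to each charge: r₁ = 0.763 m, r₂ = 1.65 m, r₃ = 0.634 m, r₄ = 1.10 m.
V = k[(4.69×10⁻⁶)/(0.763) + (-6.49×10⁻⁶)/(1.65) + (-2.64×10⁻⁶)/(0.634) + (3.80×10⁻⁶)/(1.10)] = 1.33×10⁴ V.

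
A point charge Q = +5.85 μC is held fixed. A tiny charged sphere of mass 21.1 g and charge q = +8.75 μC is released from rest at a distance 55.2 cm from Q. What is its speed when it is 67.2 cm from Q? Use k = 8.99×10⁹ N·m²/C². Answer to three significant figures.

Only the electrostatic force acts, so mechanical energy is conserved: ½mv² = U₁ − U₂ = kQq(1/r₁ − 1/r₂).
U₁ − U₂ = (8.99×10⁹ N·m²/C²)(5.85×10⁻⁶ C)(8.75×10⁻⁶ C)(1/0.552 − 1/0.672) = 0.149 J.
v = √(2·0.149/0.0211) = 3.76 m/s.

3.76 m/s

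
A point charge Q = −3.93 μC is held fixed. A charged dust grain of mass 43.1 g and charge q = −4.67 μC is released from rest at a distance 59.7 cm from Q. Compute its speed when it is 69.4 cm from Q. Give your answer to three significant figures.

1.34 m/s

Only the electrostatic force acts, so mechanical energy is conserved: ½mv² = U₁ − U₂ = kQq(1/r₁ − 1/r₂).
U₁ − U₂ = (8.99×10⁹ N·m²/C²)(-3.93×10⁻⁶ C)(-4.67×10⁻⁶ C)(1/0.597 − 1/0.694) = 0.0386 J.
v = √(2·0.0386/0.0431) = 1.34 m/s.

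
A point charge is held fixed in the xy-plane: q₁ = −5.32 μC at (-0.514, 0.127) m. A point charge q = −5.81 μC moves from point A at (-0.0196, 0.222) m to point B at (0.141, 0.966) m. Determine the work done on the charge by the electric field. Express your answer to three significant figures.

0.291 J

The work done by the electric force is W_field = −ΔU = −q(V_B − V_A) = q(V_A − V_B).
At A: distance to the source charge is 0.503 m; V_A = kq₁/r = -9.50×10⁴ V.
At B: distance to the source charge is 1.06 m; V_B = kq₁/r = -4.49×10⁴ V.
ΔV = V_B − V_A = 5.01×10⁴ V.
W_field = −qΔV = −(-5.81×10⁻⁶ C)(5.01×10⁴ V) = 0.291 J.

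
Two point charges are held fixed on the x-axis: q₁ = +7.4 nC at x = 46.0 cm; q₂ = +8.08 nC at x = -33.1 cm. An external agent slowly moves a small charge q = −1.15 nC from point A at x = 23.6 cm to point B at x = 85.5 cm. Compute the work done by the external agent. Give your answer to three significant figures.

2.25×10⁻⁷ J

For quasistatic motion the external work equals the change in potential energy: W_ext = qΔV = q(V_B − V_A).
At A: distances to the source charges are 0.224 m, 0.567 m; V_A = Σ kqᵢ/rᵢ = 425 V.
At B: distances to the source charges are 0.395 m, 1.19 m; V_B = Σ kqᵢ/rᵢ = 230 V.
ΔV = V_B − V_A = -195 V.
W_ext = qΔV = (-1.15×10⁻⁹ C)(-195 V) = 2.25×10⁻⁷ J.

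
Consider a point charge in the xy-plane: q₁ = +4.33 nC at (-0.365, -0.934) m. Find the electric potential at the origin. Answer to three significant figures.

38.8 V

The total potential is the scalar sum of each charge's contribution, V = Σ kqᵢ/rᵢ.
Distances from the field point to each charge: r₁ = 1.00 m.
V = k[(4.33×10⁻⁹)/(1.00)] = 38.8 V.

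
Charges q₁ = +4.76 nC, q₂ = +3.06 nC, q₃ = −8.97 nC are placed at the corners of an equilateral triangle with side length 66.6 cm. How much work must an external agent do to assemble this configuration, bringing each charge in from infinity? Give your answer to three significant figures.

The work to assemble the configuration equals its total potential energy, U = Σ kqᵢqⱼ/rᵢⱼ over all pairs.
All three pair separations equal the side length, 0.666 m.
U = (1.97×10⁻⁷) + (-5.76×10⁻⁷) + (-3.71×10⁻⁷) = -7.50×10⁻⁷ J.

-7.50×10⁻⁷ J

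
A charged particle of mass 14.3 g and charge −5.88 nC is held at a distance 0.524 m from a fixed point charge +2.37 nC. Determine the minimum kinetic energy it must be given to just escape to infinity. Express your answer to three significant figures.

To just escape, total mechanical energy must reach zero at infinity: ½mv²_min + U = 0, so ½mv²_min = −U = |kQq|/r.
|U| = |kQq|/r = (8.99×10⁹ N·m²/C²)(2.37×10⁻⁹)(5.88×10⁻⁹)/(0.524) = 2.39×10⁻⁷ J.

2.39×10⁻⁷ J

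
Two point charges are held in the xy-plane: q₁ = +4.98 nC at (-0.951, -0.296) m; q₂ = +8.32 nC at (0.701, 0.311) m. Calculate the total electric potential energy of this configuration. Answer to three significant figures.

2.12×10⁻⁷ J

The work to assemble the configuration equals its total potential energy, U = Σ kqᵢqⱼ/rᵢⱼ over all pairs.
Pair separations: r₁₂ = 1.76 m.
U = (2.12×10⁻⁷) = 2.12×10⁻⁷ J.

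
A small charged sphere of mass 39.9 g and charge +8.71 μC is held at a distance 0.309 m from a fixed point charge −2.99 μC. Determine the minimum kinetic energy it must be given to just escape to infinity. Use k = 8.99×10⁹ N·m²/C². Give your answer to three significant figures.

0.758 J

To just escape, total mechanical energy must reach zero at infinity: ½mv²_min + U = 0, so ½mv²_min = −U = |kQq|/r.
|U| = |kQq|/r = (8.99×10⁹ N·m²/C²)(2.99×10⁻⁶)(8.71×10⁻⁶)/(0.309) = 0.758 J.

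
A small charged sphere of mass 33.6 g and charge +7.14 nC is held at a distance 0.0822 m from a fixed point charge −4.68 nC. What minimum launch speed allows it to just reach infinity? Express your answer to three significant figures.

0.0147 m/s

To just escape, total mechanical energy must reach zero at infinity: ½mv²_min + U = 0, so ½mv²_min = −U = |kQq|/r.
|U| = |kQq|/r = (8.99×10⁹ N·m²/C²)(4.68×10⁻⁹)(7.14×10⁻⁹)/(0.0822) = 3.65×10⁻⁶ J.
v_min = √(2|U|/m) = √(2·3.65×10⁻⁶/0.0336) = 0.0147 m/s.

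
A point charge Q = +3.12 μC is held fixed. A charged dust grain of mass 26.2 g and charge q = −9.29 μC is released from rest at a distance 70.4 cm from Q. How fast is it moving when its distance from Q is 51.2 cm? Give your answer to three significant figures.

Only the electrostatic force acts, so mechanical energy is conserved: ½mv² = U₁ − U₂ = kQq(1/r₁ − 1/r₂).
U₁ − U₂ = (8.99×10⁹ N·m²/C²)(3.12×10⁻⁶ C)(-9.29×10⁻⁶ C)(1/0.704 − 1/0.512) = 0.139 J.
v = √(2·0.139/0.0262) = 3.26 m/s.

3.26 m/s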